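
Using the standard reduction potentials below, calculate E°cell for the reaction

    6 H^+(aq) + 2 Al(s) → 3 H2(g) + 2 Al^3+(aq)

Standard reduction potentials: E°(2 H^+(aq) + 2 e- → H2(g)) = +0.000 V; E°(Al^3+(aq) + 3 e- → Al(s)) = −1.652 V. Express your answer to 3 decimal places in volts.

+1.652 V

In the reaction as written, H^+(aq) is reduced (cathode) and Al^3+(aq) is produced by oxidation at the anode.
E°cell = E°(cathode) − E°(anode) = +0.000 − (−1.652) = +1.652 V.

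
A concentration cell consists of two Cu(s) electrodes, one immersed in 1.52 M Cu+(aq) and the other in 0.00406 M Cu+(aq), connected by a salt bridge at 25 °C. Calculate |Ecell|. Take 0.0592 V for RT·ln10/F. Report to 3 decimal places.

For a concentration cell E°cell = 0, since both electrodes use the same couple.
The compartment with the higher Cu+(aq) concentration (1.52 M) acts as the cathode; ions are reduced there and produced at the dilute (0.00406 M) anode.
With n = 1, Ecell = −(0.0592/1)·log([dilute]/[conc]) = −(0.0592/1)·log(0.00406/1.52) = +0.152 V.

0.152 V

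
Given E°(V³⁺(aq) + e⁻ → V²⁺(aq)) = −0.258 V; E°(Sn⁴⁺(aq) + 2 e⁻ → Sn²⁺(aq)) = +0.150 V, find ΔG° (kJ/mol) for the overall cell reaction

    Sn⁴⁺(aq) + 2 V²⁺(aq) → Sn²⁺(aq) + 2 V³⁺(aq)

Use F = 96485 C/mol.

In the reaction as written Sn⁴⁺(aq) is reduced, so the Sn⁴⁺/Sn²⁺ couple is the cathode and V³⁺/V²⁺ is the anode.
E°cell = +0.150 − (−0.258) = +0.408 V; balancing electrons gives n = 2.
ΔG° = −nFE°cell = −(2)(96485)(+0.408) J/mol = −78.7 kJ/mol.

−78.7 kJ/mol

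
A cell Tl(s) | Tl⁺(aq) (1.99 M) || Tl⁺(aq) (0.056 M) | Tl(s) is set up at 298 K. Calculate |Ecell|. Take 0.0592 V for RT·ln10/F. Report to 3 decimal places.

0.092 V

For a concentration cell E°cell = 0, since both electrodes use the same couple.
The compartment with the higher Tl⁺(aq) concentration (1.99 M) acts as the cathode; ions are reduced there and produced at the dilute (0.056 M) anode.
With n = 1, Ecell = −(0.0592/1)·log([dilute]/[conc]) = −(0.0592/1)·log(0.056/1.99) = +0.092 V.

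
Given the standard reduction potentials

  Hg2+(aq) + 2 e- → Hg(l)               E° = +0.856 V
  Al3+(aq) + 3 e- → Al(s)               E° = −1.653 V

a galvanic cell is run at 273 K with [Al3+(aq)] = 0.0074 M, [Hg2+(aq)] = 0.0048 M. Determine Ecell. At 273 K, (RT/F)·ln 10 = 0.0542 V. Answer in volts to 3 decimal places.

Since E°(Hg²⁺/Hg) > E°(Al³⁺/Al), Hg²⁺/Hg serves as the cathode.
E°cell = +0.856 − (−1.653) = +2.509 V, with n = 6 electrons transferred.
The balanced reaction is 3 Hg2+(aq) + 2 Al(s) → 3 Hg(l) + 2 Al3+(aq), so Q = [Al3+(aq)]^2 / [Hg2+(aq)]^3 = 495 and log Q = 2.695.
By the Nernst equation, E = +2.509 − (0.0542/6)·(2.695) = +2.485 V.

+2.485 V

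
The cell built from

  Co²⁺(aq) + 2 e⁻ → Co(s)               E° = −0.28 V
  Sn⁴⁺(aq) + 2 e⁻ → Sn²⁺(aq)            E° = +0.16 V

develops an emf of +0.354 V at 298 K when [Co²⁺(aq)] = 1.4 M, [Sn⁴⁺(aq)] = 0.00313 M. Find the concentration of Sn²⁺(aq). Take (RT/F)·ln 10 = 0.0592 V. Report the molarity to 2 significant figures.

1.8 M

Sn⁴⁺/Sn²⁺ is the cathode (higher E°); E°cell = +0.16 − (−0.28) = +0.44 V with n = 2.
From the Nernst equation, log Q = n(E° − E)/0.0592 = 2·(+0.44 − (+0.354))/0.0592 = 2.905.
For Sn⁴⁺(aq) + Co(s) → Sn²⁺(aq) + Co²⁺(aq), the reaction quotient is Q = ([Sn²⁺(aq)]·[Co²⁺(aq)]) / [Sn⁴⁺(aq)].
Substituting the known concentrations and solving, log [Sn²⁺(aq)] = 0.254 and [Sn²⁺(aq)] = 1.8 M.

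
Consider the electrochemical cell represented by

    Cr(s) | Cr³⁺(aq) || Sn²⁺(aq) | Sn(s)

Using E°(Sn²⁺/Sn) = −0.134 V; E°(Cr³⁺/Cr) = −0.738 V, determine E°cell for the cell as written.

By convention the left-hand electrode in cell notation is the anode (oxidation) and the right-hand electrode is the cathode (reduction).
E°cell = E°(right) − E°(left) = −0.134 − (−0.738) = +0.604 V.

+0.604 V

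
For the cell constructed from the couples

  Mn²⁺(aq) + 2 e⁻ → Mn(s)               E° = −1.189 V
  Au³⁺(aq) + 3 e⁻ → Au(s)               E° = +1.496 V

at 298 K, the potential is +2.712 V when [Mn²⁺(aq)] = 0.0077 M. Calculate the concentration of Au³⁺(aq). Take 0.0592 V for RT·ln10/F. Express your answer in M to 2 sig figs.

0.016 M

Au³⁺/Au is the cathode (higher E°); E°cell = +1.496 − (−1.189) = +2.685 V with n = 6.
Rearranging E = E° − (0.0592/n)·log Q gives log Q = 6(+2.685 − (+2.712))/0.0592 = −2.736.
Balancing electrons gives 2 Au³⁺(aq) + 3 Mn(s) → 2 Au(s) + 3 Mn²⁺(aq); thus Q = [Mn²⁺(aq)]^3 / [Au³⁺(aq)]^2.
Substituting the known concentrations and solving, log [Au³⁺(aq)] = −1.802 and [Au³⁺(aq)] = 0.016 M.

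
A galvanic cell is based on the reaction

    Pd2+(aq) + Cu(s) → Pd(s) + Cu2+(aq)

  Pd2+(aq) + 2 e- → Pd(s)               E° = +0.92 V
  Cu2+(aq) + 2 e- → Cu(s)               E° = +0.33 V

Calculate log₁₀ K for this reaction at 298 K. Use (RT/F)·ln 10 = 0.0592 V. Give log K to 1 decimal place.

log K = 19.9

The Pd²⁺/Pd couple is reduced (cathode); E°cell = +0.92 − (+0.33) = +0.59 V with n = 2.
At equilibrium E = 0, so log K = nE°cell / 0.0592 = (2)(+0.59) / 0.0592 = 19.9.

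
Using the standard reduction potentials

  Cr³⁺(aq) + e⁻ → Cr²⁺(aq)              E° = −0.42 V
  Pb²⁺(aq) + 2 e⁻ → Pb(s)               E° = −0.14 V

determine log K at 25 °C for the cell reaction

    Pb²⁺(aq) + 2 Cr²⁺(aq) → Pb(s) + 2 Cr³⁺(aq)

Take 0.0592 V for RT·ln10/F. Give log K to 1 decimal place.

The Pb²⁺/Pb couple is reduced (cathode); E°cell = −0.14 − (−0.42) = +0.28 V with n = 2.
At equilibrium E = 0, so log K = nE°cell / 0.0592 = (2)(+0.28) / 0.0592 = 9.5.

log K = 9.5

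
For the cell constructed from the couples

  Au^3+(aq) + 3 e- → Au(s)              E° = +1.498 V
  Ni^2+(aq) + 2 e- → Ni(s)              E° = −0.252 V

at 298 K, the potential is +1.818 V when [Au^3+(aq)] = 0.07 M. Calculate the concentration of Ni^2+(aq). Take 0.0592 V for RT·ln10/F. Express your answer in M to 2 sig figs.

With Au³⁺/Au at the cathode and Ni²⁺/Ni at the anode, E°cell = +1.498 − (−0.252) = +1.750 V (n = 6).
Rearranging E = E° − (0.0592/n)·log Q gives log Q = 6(+1.750 − (+1.818))/0.0592 = −6.892.
The balanced reaction is 2 Au^3+(aq) + 3 Ni(s) → 2 Au(s) + 3 Ni^2+(aq), so Q = [Ni^2+(aq)]^3 / [Au^3+(aq)]^2.
Isolating [Ni^2+(aq)] in Q = 10^{−6.892} yields log [Ni^2+(aq)] = −3.067, i.e. 0.00086 M.

0.00086 M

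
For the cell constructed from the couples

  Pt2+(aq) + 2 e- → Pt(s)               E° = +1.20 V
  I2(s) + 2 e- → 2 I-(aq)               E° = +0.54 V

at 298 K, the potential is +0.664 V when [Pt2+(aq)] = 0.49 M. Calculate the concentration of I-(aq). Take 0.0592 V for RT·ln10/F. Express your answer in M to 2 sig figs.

1.7 M

With Pt²⁺/Pt at the cathode and I₂/I⁻ at the anode, E°cell = +1.20 − (+0.54) = +0.66 V (n = 2).
Rearranging E = E° − (0.0592/n)·log Q gives log Q = 2(+0.66 − (+0.664))/0.0592 = −0.135.
For Pt2+(aq) + 2 I-(aq) → Pt(s) + I2(s), the reaction quotient is Q = 1 / ([Pt2+(aq)]·[I-(aq)]^2).
Substituting the known concentrations and solving, log [I-(aq)] = 0.222 and [I-(aq)] = 1.7 M.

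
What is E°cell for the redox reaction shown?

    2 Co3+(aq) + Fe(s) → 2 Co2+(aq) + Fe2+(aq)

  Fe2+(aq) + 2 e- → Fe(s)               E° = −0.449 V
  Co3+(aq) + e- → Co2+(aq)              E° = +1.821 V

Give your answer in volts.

Co3+(aq) gains electrons, so the Co³⁺/Co²⁺ couple is the cathode; the Fe²⁺/Fe couple is the anode.
E°cell = E°(cathode) − E°(anode) = +1.821 − (−0.449) = +2.270 V.

+2.270 V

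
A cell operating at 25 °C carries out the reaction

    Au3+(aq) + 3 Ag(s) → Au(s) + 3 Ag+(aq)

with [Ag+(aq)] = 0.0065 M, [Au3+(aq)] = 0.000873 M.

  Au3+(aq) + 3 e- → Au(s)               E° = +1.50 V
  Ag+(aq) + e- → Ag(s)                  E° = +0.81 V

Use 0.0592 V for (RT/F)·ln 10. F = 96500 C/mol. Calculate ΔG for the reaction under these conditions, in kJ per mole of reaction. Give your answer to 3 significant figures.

The standard cell potential is +1.50 − (+0.81) = +0.69 V, with n = 3 electrons in the balanced equation.
Q = [Ag+(aq)]^3 / [Au3+(aq)] = 0.000315, so log Q = −3.502 and E = +0.69 − (0.0592/3)(−3.502) = +0.7591 V.
ΔG = −nFE = −(3)(96500)(+0.7591) J/mol = −220 kJ/mol.

−220 kJ/mol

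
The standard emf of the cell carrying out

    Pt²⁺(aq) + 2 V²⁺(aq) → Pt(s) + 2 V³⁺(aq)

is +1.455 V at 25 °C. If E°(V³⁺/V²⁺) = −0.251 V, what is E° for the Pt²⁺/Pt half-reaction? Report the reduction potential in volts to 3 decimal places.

In the reaction as written the Pt²⁺/Pt couple is reduced (cathode) and V³⁺/V²⁺ is oxidized (anode), so E°cell = E°(Pt²⁺/Pt) − E°(V³⁺/V²⁺).
E°(Pt²⁺/Pt) = E°cell + E°(anode) = +1.455 + (−0.251) = +1.204 V.

+1.204 V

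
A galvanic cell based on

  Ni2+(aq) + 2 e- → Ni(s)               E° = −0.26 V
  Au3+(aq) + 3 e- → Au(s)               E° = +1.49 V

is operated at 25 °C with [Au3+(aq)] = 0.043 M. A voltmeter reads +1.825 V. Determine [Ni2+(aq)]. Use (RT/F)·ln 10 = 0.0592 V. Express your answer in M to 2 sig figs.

With Au³⁺/Au at the cathode and Ni²⁺/Ni at the anode, E°cell = +1.49 − (−0.26) = +1.75 V (n = 6).
From the Nernst equation, log Q = n(E° − E)/0.0592 = 6·(+1.75 − (+1.825))/0.0592 = −7.601.
Balancing electrons gives 2 Au3+(aq) + 3 Ni(s) → 2 Au(s) + 3 Ni2+(aq); thus Q = [Ni2+(aq)]^3 / [Au3+(aq)]^2.
Isolating [Ni2+(aq)] in Q = 10^{−7.601} yields log [Ni2+(aq)] = −3.445, i.e. 0.00036 M.

0.00036 M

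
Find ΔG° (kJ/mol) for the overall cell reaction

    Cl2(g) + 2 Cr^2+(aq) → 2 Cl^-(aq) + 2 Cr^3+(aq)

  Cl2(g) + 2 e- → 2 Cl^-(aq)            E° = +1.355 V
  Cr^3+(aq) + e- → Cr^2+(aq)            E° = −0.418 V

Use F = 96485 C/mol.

In the reaction as written Cl2(g) is reduced, so the Cl₂/Cl⁻ couple is the cathode and Cr³⁺/Cr²⁺ is the anode.
E°cell = +1.355 − (−0.418) = +1.773 V; balancing electrons gives n = 2.
ΔG° = −nFE°cell = −(2)(96485)(+1.773) J/mol = −342 kJ/mol.

−342 kJ/mol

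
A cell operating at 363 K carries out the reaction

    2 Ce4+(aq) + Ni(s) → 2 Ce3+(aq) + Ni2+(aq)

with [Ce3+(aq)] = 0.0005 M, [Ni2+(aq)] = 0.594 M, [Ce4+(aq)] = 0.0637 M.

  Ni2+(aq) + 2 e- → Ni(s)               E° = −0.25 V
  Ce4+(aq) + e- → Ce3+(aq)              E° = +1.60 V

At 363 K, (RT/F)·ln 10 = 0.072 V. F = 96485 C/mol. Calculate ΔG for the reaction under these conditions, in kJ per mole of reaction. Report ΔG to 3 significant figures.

E°cell = +1.60 − (−0.25) = +1.85 V; the balanced reaction transfers n = 2 electrons.
The reaction quotient is ([Ce3+(aq)]^2·[Ni2+(aq)]) / [Ce4+(aq)]^2 = 3.66×10^−5; by Nernst, E = +1.85 − (0.072/2)(−4.437) = +2.0097 V.
ΔG = −nFE = −(2)(96485)(+2.0097) J/mol = −388 kJ/mol.

−388 kJ/mol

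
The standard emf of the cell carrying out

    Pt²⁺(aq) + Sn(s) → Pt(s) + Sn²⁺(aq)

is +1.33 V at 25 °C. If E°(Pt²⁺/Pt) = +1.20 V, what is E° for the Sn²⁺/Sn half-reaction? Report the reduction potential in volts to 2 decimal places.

In the reaction as written the Pt²⁺/Pt couple is reduced (cathode) and Sn²⁺/Sn is oxidized (anode), so E°cell = E°(Pt²⁺/Pt) − E°(Sn²⁺/Sn).
E°(Sn²⁺/Sn) = E°(cathode) − E°cell = +1.20 − (+1.33) = −0.13 V.

−0.13 V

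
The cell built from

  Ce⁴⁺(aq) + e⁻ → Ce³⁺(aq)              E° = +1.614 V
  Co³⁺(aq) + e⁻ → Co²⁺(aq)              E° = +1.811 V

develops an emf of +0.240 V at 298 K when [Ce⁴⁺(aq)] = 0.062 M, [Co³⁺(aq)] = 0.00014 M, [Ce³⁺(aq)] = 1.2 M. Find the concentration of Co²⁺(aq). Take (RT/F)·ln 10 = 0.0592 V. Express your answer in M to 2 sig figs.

The Co³⁺/Co²⁺ couple has the larger reduction potential, so it is the cathode: E°cell = +1.811 − (+1.614) = +0.197 V and n = 1.
Since E = E° − (0.0592/n)·log Q, log Q = n(E° − E)/0.0592 = −0.726.
Balancing electrons gives Co³⁺(aq) + Ce³⁺(aq) → Co²⁺(aq) + Ce⁴⁺(aq); thus Q = ([Co²⁺(aq)]·[Ce⁴⁺(aq)]) / ([Co³⁺(aq)]·[Ce³⁺(aq)]).
Isolating [Co²⁺(aq)] in Q = 10^{−0.726} yields log [Co²⁺(aq)] = −3.293, i.e. 0.00051 M.

0.00051 M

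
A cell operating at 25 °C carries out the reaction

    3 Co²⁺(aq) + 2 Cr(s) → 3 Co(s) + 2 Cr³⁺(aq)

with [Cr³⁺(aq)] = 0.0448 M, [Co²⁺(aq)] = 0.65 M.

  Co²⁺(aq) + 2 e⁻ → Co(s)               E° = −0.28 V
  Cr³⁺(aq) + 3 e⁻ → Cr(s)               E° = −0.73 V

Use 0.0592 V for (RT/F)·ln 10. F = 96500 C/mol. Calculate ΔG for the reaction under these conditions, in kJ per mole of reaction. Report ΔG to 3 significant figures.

With Co²⁺/Co reduced at the cathode, E°cell = −0.28 − (−0.73) = +0.45 V and n = 6.
Here Q = [Cr³⁺(aq)]^2 / [Co²⁺(aq)]^3 = 0.00731 (log Q = −2.136), giving E = +0.45 − (0.0592/6)·(−2.136) = +0.4711 V.
Then ΔG = −nFE = −6 × 96500 × +0.4711 J/mol = −273 kJ/mol.

−273 kJ/mol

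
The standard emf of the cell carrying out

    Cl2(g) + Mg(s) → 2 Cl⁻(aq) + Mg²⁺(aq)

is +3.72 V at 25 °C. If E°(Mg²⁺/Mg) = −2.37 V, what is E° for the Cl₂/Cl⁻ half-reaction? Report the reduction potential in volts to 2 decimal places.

In the reaction as written the Cl₂/Cl⁻ couple is reduced (cathode) and Mg²⁺/Mg is oxidized (anode), so E°cell = E°(Cl₂/Cl⁻) − E°(Mg²⁺/Mg).
E°(Cl₂/Cl⁻) = E°cell + E°(anode) = +3.72 + (−2.37) = +1.35 V.

+1.35 V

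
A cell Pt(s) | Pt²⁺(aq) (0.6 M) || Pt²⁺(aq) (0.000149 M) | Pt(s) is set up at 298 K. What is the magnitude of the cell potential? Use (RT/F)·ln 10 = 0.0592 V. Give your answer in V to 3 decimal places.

For a concentration cell E°cell = 0, since both electrodes use the same couple.
The compartment with the higher Pt²⁺(aq) concentration (0.6 M) acts as the cathode; ions are reduced there and produced at the dilute (0.000149 M) anode.
With n = 2, Ecell = −(0.0592/2)·log([dilute]/[conc]) = −(0.0592/2)·log(0.000149/0.6) = +0.107 V.

0.107 V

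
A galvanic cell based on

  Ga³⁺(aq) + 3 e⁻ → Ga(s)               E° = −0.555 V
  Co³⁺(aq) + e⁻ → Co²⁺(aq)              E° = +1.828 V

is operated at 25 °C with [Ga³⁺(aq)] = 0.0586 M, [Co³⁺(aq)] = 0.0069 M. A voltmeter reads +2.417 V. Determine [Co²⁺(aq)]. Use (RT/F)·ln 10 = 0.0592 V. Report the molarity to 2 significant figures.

The Co³⁺/Co²⁺ couple has the larger reduction potential, so it is the cathode: E°cell = +1.828 − (−0.555) = +2.383 V and n = 3.
Since E = E° − (0.0592/n)·log Q, log Q = n(E° − E)/0.0592 = −1.723.
For 3 Co³⁺(aq) + Ga(s) → 3 Co²⁺(aq) + Ga³⁺(aq), the reaction quotient is Q = ([Co²⁺(aq)]^3·[Ga³⁺(aq)]) / [Co³⁺(aq)]^3.
Isolating [Co²⁺(aq)] in Q = 10^{−1.723} yields log [Co²⁺(aq)] = −2.325, i.e. 0.0047 M.

0.0047 M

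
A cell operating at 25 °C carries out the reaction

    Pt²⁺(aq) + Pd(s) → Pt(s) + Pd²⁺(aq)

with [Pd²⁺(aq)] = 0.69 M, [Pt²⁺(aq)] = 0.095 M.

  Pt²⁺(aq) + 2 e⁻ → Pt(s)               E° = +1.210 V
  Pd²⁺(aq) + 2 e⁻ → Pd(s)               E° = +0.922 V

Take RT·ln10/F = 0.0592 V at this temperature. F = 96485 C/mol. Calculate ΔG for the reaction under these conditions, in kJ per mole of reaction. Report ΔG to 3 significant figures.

−50.7 kJ/mol

With Pt²⁺/Pt reduced at the cathode, E°cell = +1.210 − (+0.922) = +0.288 V and n = 2.
The reaction quotient is [Pd²⁺(aq)] / [Pt²⁺(aq)] = 7.26; by Nernst, E = +0.288 − (0.0592/2)(0.861) = +0.2625 V.
Then ΔG = −nFE = −2 × 96485 × +0.2625 J/mol = −50.7 kJ/mol.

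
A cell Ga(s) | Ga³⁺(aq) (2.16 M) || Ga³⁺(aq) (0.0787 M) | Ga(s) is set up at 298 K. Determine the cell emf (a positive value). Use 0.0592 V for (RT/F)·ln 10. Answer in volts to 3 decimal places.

For a concentration cell E°cell = 0, since both electrodes use the same couple.
The compartment with the higher Ga³⁺(aq) concentration (2.16 M) acts as the cathode; ions are reduced there and produced at the dilute (0.0787 M) anode.
With n = 3, Ecell = −(0.0592/3)·log([dilute]/[conc]) = −(0.0592/3)·log(0.0787/2.16) = +0.028 V.

0.028 V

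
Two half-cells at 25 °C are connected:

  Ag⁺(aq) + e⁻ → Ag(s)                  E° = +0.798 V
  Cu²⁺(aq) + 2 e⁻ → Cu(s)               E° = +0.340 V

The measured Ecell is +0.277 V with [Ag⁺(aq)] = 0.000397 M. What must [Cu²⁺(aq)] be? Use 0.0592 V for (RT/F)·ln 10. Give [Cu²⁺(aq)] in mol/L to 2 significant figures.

0.21 M

The Ag⁺/Ag couple has the larger reduction potential, so it is the cathode: E°cell = +0.798 − (+0.340) = +0.458 V and n = 2.
From the Nernst equation, log Q = n(E° − E)/0.0592 = 2·(+0.458 − (+0.277))/0.0592 = 6.115.
For 2 Ag⁺(aq) + Cu(s) → 2 Ag(s) + Cu²⁺(aq), the reaction quotient is Q = [Cu²⁺(aq)] / [Ag⁺(aq)]^2.
Substituting the known concentrations and solving, log [Cu²⁺(aq)] = −0.687 and [Cu²⁺(aq)] = 0.21 M.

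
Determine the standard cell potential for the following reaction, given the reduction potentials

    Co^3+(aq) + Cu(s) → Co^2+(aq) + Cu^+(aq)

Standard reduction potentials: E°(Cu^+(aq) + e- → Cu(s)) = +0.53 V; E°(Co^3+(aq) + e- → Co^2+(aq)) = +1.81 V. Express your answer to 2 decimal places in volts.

+1.28 V

Co^3+(aq) gains electrons, so the Co³⁺/Co²⁺ couple is the cathode; the Cu⁺/Cu couple is the anode.
E°cell = E°(cathode) − E°(anode) = +1.81 − (+0.53) = +1.28 V.
The positive value indicates the reaction is spontaneous as written.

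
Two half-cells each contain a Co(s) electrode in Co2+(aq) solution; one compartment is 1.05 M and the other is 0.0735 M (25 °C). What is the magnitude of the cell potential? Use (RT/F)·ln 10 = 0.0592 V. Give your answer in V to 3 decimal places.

For a concentration cell E°cell = 0, since both electrodes use the same couple.
The compartment with the higher Co2+(aq) concentration (1.05 M) acts as the cathode; ions are reduced there and produced at the dilute (0.0735 M) anode.
With n = 2, Ecell = −(0.0592/2)·log([dilute]/[conc]) = −(0.0592/2)·log(0.0735/1.05) = +0.034 V.

0.034 V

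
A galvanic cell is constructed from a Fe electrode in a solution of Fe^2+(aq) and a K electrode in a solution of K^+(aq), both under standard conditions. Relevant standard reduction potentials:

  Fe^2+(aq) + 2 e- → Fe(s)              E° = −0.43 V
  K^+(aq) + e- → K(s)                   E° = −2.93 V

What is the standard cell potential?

+2.50 V

Of the two couples in this cell, the one with the more positive reduction potential is reduced at the cathode: here that is Fe²⁺/Fe (−0.43 V); K⁺/K (−2.93 V) is the anode.
E°cell = E°(cathode) − E°(anode) = −0.43 − (−2.93) = +2.50 V.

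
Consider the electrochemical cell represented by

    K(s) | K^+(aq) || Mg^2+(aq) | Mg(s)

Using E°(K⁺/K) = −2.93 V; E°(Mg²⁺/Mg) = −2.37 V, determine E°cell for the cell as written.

+0.56 V

By convention the left-hand electrode in cell notation is the anode (oxidation) and the right-hand electrode is the cathode (reduction).
E°cell = E°(right) − E°(left) = −2.37 − (−2.93) = +0.56 V.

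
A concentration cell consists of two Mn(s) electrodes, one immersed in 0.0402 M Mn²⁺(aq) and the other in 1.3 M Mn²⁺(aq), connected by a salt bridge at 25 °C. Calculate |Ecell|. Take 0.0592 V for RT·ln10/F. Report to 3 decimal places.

0.045 V

For a concentration cell E°cell = 0, since both electrodes use the same couple.
The compartment with the higher Mn²⁺(aq) concentration (1.3 M) acts as the cathode; ions are reduced there and produced at the dilute (0.0402 M) anode.
With n = 2, Ecell = −(0.0592/2)·log([dilute]/[conc]) = −(0.0592/2)·log(0.0402/1.3) = +0.045 V.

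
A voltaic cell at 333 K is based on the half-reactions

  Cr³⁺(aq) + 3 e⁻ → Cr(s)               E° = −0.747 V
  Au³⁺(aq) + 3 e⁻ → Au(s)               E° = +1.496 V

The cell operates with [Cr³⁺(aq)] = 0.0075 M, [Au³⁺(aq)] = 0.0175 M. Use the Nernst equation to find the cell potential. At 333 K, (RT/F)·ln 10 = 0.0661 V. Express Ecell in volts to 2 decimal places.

+2.25 V

The Au³⁺/Au couple has the more positive E°, so it is the cathode; Cr³⁺/Cr is the anode.
The standard potential is +1.496 − (−0.747) = +2.243 V and the balanced reaction transfers n = 3 electrons.
For the overall reaction Au³⁺(aq) + Cr(s) → Au(s) + Cr³⁺(aq), Q = [Cr³⁺(aq)] / [Au³⁺(aq)] = 0.429, giving log Q = −0.368.
Applying E = E° − (RT ln10/nF)·log Q gives +2.243 − (0.0661/3)(−0.368) = +2.25 V.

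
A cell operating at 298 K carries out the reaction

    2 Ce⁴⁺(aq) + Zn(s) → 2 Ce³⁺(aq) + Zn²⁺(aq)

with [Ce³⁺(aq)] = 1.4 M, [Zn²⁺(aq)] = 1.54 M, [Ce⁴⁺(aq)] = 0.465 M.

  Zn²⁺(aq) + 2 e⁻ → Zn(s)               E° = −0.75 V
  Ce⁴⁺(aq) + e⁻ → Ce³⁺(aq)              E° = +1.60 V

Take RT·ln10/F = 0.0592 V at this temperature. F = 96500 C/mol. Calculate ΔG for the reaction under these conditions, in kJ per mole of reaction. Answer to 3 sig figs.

With Ce⁴⁺/Ce³⁺ reduced at the cathode, E°cell = +1.60 − (−0.75) = +2.35 V and n = 2.
Here Q = ([Ce³⁺(aq)]^2·[Zn²⁺(aq)]) / [Ce⁴⁺(aq)]^2 = 14 (log Q = 1.145), giving E = +2.35 − (0.0592/2)·(1.145) = +2.3161 V.
Then ΔG = −nFE = −2 × 96500 × +2.3161 J/mol = −447 kJ/mol.

−447 kJ/mol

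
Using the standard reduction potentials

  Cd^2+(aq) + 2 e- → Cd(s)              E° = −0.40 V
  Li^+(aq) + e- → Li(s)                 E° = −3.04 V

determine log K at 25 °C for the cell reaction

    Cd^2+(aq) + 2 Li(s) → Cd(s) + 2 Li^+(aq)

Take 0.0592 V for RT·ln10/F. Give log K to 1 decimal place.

The Cd²⁺/Cd couple is reduced (cathode); E°cell = −0.40 − (−3.04) = +2.64 V with n = 2.
At equilibrium E = 0, so log K = nE°cell / 0.0592 = (2)(+2.64) / 0.0592 = 89.2.

log K = 89.2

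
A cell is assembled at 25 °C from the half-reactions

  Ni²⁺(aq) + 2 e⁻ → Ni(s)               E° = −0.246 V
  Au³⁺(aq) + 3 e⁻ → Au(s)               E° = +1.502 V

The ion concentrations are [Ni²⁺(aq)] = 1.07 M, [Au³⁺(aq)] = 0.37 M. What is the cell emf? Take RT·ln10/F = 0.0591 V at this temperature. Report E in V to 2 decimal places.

+1.74 V

Au³⁺/Au is reduced (cathode, E° = +1.502 V) and Ni²⁺/Ni is oxidized (anode).
E°cell = +1.502 − (−0.246) = +1.748 V, with n = 6 electrons transferred.
The balanced reaction is 2 Au³⁺(aq) + 3 Ni(s) → 2 Au(s) + 3 Ni²⁺(aq), so Q = [Ni²⁺(aq)]^3 / [Au³⁺(aq)]^2 = 8.95 and log Q = 0.952.
E = E° − (0.0591/n)·log Q = +1.748 − (0.0591/6)(0.952) = +1.74 V.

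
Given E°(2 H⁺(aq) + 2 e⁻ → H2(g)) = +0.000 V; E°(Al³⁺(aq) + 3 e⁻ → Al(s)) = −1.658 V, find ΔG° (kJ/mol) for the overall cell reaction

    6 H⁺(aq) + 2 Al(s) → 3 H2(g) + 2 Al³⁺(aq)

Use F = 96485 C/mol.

In the reaction as written H⁺(aq) is reduced, so the 2H⁺/H₂ couple is the cathode and Al³⁺/Al is the anode.
E°cell = +0.000 − (−1.658) = +1.658 V; balancing electrons gives n = 6.
ΔG° = −nFE°cell = −(6)(96485)(+1.658) J/mol = −960 kJ/mol.

−960 kJ/mol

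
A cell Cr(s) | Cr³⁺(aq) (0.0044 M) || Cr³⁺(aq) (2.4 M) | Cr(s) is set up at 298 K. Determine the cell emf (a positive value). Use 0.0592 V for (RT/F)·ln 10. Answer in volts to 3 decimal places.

For a concentration cell E°cell = 0, since both electrodes use the same couple.
The compartment with the higher Cr³⁺(aq) concentration (2.4 M) acts as the cathode; ions are reduced there and produced at the dilute (0.0044 M) anode.
With n = 3, Ecell = −(0.0592/3)·log([dilute]/[conc]) = −(0.0592/3)·log(0.0044/2.4) = +0.054 V.

0.054 V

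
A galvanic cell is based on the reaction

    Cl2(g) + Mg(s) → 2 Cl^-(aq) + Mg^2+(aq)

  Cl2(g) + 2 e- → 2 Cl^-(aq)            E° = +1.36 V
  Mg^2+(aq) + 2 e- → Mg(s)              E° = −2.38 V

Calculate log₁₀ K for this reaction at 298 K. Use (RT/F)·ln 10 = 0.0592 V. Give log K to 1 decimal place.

log K = 126.4

The Cl₂/Cl⁻ couple is reduced (cathode); E°cell = +1.36 − (−2.38) = +3.74 V with n = 2.
At equilibrium E = 0, so log K = nE°cell / 0.0592 = (2)(+3.74) / 0.0592 = 126.4.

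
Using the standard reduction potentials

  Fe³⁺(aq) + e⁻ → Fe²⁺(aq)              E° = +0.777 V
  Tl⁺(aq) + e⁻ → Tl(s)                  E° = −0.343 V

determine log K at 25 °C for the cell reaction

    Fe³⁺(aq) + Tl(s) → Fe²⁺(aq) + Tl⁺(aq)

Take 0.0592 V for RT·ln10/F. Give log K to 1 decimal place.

log K = 18.9

The Fe³⁺/Fe²⁺ couple is reduced (cathode); E°cell = +0.777 − (−0.343) = +1.120 V with n = 1.
At equilibrium E = 0, so log K = nE°cell / 0.0592 = (1)(+1.120) / 0.0592 = 18.9.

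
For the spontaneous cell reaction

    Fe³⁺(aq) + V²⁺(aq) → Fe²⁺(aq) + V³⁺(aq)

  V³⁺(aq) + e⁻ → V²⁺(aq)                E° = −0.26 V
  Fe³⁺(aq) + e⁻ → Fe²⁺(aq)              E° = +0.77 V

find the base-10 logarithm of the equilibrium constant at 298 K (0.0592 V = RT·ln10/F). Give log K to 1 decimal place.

The Fe³⁺/Fe²⁺ couple is reduced (cathode); E°cell = +0.77 − (−0.26) = +1.03 V with n = 1.
At equilibrium E = 0, so log K = nE°cell / 0.0592 = (1)(+1.03) / 0.0592 = 17.4.

log K = 17.4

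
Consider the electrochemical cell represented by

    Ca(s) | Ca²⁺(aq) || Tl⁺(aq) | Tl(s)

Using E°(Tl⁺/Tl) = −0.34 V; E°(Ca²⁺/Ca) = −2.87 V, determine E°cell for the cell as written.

By convention the left-hand electrode in cell notation is the anode (oxidation) and the right-hand electrode is the cathode (reduction).
E°cell = E°(right) − E°(left) = −0.34 − (−2.87) = +2.53 V.

+2.53 V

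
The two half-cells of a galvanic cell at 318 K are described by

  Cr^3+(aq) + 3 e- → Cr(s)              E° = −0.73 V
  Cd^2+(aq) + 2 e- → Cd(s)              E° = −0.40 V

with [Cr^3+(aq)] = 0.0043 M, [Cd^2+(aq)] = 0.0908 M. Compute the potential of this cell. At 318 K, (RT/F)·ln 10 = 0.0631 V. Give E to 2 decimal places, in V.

+0.35 V

Cd²⁺/Cd is reduced (cathode, E° = −0.40 V) and Cr³⁺/Cr is oxidized (anode).
The standard potential is −0.40 − (−0.73) = +0.33 V and the balanced reaction transfers n = 6 electrons.
The balanced reaction is 3 Cd^2+(aq) + 2 Cr(s) → 3 Cd(s) + 2 Cr^3+(aq), so Q = [Cr^3+(aq)]^2 / [Cd^2+(aq)]^3 = 0.0247 and log Q = −1.607.
E = E° − (0.0631/n)·log Q = +0.33 − (0.0631/6)(−1.607) = +0.35 V.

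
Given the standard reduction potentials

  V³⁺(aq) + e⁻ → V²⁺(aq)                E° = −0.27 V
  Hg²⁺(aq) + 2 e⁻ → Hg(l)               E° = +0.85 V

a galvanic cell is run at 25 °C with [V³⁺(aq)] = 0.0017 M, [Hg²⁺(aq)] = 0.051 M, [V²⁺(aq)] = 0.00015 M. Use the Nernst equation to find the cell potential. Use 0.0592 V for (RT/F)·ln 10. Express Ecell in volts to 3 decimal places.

The Hg²⁺/Hg couple has the more positive E°, so it is the cathode; V³⁺/V²⁺ is the anode.
E°cell = E°cat − E°an = +0.85 − (−0.27) = +1.12 V; n = 2.
The balanced reaction is Hg²⁺(aq) + 2 V²⁺(aq) → Hg(l) + 2 V³⁺(aq), so Q = [V³⁺(aq)]^2 / ([Hg²⁺(aq)]·[V²⁺(aq)]^2) = 2.52×10^3 and log Q = 3.401.
Applying E = E° − (RT ln10/nF)·log Q gives +1.12 − (0.0592/2)(3.401) = +1.019 V.

+1.019 V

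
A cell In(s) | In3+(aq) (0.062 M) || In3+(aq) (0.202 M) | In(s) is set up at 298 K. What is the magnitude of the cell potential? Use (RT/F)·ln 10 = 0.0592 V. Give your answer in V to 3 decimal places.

For a concentration cell E°cell = 0, since both electrodes use the same couple.
The compartment with the higher In3+(aq) concentration (0.202 M) acts as the cathode; ions are reduced there and produced at the dilute (0.062 M) anode.
With n = 3, Ecell = −(0.0592/3)·log([dilute]/[conc]) = −(0.0592/3)·log(0.062/0.202) = +0.010 V.

0.010 V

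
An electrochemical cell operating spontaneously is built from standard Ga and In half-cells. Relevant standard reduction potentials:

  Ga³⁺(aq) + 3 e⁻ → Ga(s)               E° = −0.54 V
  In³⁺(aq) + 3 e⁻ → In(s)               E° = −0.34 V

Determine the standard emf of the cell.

Of the two couples in this cell, the one with the more positive reduction potential is reduced at the cathode: here that is In³⁺/In (−0.34 V); Ga³⁺/Ga (−0.54 V) is the anode.
E°cell = E°(cathode) − E°(anode) = −0.34 − (−0.54) = +0.20 V.

+0.20 V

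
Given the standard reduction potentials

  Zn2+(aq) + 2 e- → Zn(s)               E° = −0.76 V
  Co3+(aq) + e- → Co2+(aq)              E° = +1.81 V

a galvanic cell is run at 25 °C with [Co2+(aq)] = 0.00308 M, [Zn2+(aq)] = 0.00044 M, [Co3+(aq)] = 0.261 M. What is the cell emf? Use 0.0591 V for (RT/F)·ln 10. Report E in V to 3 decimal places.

Since E°(Co³⁺/Co²⁺) > E°(Zn²⁺/Zn), Co³⁺/Co²⁺ serves as the cathode.
The standard potential is +1.81 − (−0.76) = +2.57 V and the balanced reaction transfers n = 2 electrons.
Balancing gives 2 Co3+(aq) + Zn(s) → 2 Co2+(aq) + Zn2+(aq); hence Q = ([Co2+(aq)]^2·[Zn2+(aq)]) / [Co3+(aq)]^2 = 6.13×10^−8 (log Q = −7.213).
By the Nernst equation, E = +2.57 − (0.0591/2)·(−7.213) = +2.783 V.

+2.783 V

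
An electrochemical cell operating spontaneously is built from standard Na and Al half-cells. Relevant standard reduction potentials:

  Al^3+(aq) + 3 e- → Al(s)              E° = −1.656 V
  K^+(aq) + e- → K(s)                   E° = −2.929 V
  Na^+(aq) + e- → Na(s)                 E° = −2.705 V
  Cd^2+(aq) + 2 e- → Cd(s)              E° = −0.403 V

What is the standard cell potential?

+1.049 V

Of the two couples in this cell, the one with the more positive reduction potential is reduced at the cathode: here that is Al³⁺/Al (−1.656 V); Na⁺/Na (−2.705 V) is the anode.
E°cell = E°(cathode) − E°(anode) = −1.656 − (−2.705) = +1.049 V.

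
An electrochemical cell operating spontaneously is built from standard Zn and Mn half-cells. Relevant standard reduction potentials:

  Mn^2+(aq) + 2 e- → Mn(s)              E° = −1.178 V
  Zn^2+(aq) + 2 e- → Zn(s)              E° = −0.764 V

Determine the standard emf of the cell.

Of the two couples in this cell, the one with the more positive reduction potential is reduced at the cathode: here that is Zn²⁺/Zn (−0.764 V); Mn²⁺/Mn (−1.178 V) is the anode.
E°cell = E°(cathode) − E°(anode) = −0.764 − (−1.178) = +0.414 V.

+0.414 V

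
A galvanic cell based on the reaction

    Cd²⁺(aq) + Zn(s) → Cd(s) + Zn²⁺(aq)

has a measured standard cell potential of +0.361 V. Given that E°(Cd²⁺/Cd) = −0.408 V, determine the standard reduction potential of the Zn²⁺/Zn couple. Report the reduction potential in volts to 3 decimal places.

In the reaction as written the Cd²⁺/Cd couple is reduced (cathode) and Zn²⁺/Zn is oxidized (anode), so E°cell = E°(Cd²⁺/Cd) − E°(Zn²⁺/Zn).
E°(Zn²⁺/Zn) = E°(cathode) − E°cell = −0.408 − (+0.361) = −0.769 V.

−0.769 V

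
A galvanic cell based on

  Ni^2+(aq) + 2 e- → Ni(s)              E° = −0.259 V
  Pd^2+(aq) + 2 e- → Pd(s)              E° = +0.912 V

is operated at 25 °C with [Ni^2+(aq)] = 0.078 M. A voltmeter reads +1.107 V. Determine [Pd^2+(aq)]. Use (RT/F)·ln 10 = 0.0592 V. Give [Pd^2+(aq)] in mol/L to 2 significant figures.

With Pd²⁺/Pd at the cathode and Ni²⁺/Ni at the anode, E°cell = +0.912 − (−0.259) = +1.171 V (n = 2).
From the Nernst equation, log Q = n(E° − E)/0.0592 = 2·(+1.171 − (+1.107))/0.0592 = 2.162.
For Pd^2+(aq) + Ni(s) → Pd(s) + Ni^2+(aq), the reaction quotient is Q = [Ni^2+(aq)] / [Pd^2+(aq)].
Substituting the known concentrations and solving, log [Pd^2+(aq)] = −3.270 and [Pd^2+(aq)] = 0.00054 M.

0.00054 M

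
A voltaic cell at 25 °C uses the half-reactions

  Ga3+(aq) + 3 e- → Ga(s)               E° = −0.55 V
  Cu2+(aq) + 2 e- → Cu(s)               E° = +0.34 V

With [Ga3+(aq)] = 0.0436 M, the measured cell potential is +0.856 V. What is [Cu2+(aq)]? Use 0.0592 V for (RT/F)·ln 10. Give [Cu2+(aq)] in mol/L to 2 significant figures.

Cu²⁺/Cu is the cathode (higher E°); E°cell = +0.34 − (−0.55) = +0.89 V with n = 6.
Since E = E° − (0.0592/n)·log Q, log Q = n(E° − E)/0.0592 = 3.446.
For 3 Cu2+(aq) + 2 Ga(s) → 3 Cu(s) + 2 Ga3+(aq), the reaction quotient is Q = [Ga3+(aq)]^2 / [Cu2+(aq)]^3.
Solving for the unknown gives log [Cu2+(aq)] = −2.056, so [Cu2+(aq)] ≈ 0.0088 M.

0.0088 M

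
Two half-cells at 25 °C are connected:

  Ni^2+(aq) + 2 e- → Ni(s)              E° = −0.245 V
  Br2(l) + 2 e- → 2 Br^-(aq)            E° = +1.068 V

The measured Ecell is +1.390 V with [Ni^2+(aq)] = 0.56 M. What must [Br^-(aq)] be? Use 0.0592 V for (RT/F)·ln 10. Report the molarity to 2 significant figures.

0.067 M

Br₂/Br⁻ is the cathode (higher E°); E°cell = +1.068 − (−0.245) = +1.313 V with n = 2.
From the Nernst equation, log Q = n(E° − E)/0.0592 = 2·(+1.313 − (+1.390))/0.0592 = −2.601.
The balanced reaction is Br2(l) + Ni(s) → 2 Br^-(aq) + Ni^2+(aq), so Q = [Br^-(aq)]^2·[Ni^2+(aq)].
Isolating [Br^-(aq)] in Q = 10^{−2.601} yields log [Br^-(aq)] = −1.175, i.e. 0.067 M.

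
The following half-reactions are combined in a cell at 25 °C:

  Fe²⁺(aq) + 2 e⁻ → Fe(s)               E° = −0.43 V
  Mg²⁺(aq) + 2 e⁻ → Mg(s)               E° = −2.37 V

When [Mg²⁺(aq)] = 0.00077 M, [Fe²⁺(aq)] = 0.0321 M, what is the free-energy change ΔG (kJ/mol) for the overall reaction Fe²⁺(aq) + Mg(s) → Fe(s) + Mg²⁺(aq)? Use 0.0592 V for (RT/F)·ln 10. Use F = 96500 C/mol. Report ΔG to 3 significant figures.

E°cell = −0.43 − (−2.37) = +1.94 V; the balanced reaction transfers n = 2 electrons.
Here Q = [Mg²⁺(aq)] / [Fe²⁺(aq)] = 0.024 (log Q = −1.620), giving E = +1.94 − (0.0592/2)·(−1.620) = +1.9880 V.
ΔG = −nFE = −(2)(96500)(+1.9880) J/mol = −384 kJ/mol.

−384 kJ/mol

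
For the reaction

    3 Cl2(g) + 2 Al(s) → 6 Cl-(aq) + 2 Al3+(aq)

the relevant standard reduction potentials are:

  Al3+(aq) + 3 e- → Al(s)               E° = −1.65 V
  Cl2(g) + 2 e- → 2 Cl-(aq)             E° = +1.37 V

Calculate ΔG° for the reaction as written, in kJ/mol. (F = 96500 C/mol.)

In the reaction as written Cl2(g) is reduced, so the Cl₂/Cl⁻ couple is the cathode and Al³⁺/Al is the anode.
E°cell = +1.37 − (−1.65) = +3.02 V; balancing electrons gives n = 6.
ΔG° = −nFE°cell = −(6)(96500)(+3.02) J/mol = −1749 kJ/mol.

−1749 kJ/mol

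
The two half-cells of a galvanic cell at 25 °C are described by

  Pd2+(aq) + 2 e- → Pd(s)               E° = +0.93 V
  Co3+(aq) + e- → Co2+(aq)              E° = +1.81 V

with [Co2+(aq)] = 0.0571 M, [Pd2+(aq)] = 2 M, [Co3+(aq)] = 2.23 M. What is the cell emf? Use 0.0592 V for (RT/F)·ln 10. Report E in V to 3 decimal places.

Co³⁺/Co²⁺ is reduced (cathode, E° = +1.81 V) and Pd²⁺/Pd is oxidized (anode).
The standard potential is +1.81 − (+0.93) = +0.88 V and the balanced reaction transfers n = 2 electrons.
For the overall reaction 2 Co3+(aq) + Pd(s) → 2 Co2+(aq) + Pd2+(aq), Q = ([Co2+(aq)]^2·[Pd2+(aq)]) / [Co3+(aq)]^2 = 0.00131, giving log Q = −2.882.
E = E° − (0.0592/n)·log Q = +0.88 − (0.0592/2)(−2.882) = +0.965 V.

+0.965 V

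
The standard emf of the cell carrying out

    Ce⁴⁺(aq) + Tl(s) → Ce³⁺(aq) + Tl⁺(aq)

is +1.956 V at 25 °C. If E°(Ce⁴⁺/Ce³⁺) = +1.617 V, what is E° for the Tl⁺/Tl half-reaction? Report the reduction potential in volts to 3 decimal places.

In the reaction as written the Ce⁴⁺/Ce³⁺ couple is reduced (cathode) and Tl⁺/Tl is oxidized (anode), so E°cell = E°(Ce⁴⁺/Ce³⁺) − E°(Tl⁺/Tl).
E°(Tl⁺/Tl) = E°(cathode) − E°cell = +1.617 − (+1.956) = −0.339 V.

−0.339 V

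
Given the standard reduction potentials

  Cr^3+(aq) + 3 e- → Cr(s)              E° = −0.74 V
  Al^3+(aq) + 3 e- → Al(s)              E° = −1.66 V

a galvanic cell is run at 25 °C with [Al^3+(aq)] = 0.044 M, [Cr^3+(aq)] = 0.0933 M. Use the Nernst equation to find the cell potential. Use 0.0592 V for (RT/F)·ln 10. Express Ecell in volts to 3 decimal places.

+0.926 V

Cr³⁺/Cr is reduced (cathode, E° = −0.74 V) and Al³⁺/Al is oxidized (anode).
E°cell = −0.74 − (−1.66) = +0.92 V, with n = 3 electrons transferred.
For the overall reaction Cr^3+(aq) + Al(s) → Cr(s) + Al^3+(aq), Q = [Al^3+(aq)] / [Cr^3+(aq)] = 0.472, giving log Q = −0.326.
Applying E = E° − (RT ln10/nF)·log Q gives +0.92 − (0.0592/3)(−0.326) = +0.926 V.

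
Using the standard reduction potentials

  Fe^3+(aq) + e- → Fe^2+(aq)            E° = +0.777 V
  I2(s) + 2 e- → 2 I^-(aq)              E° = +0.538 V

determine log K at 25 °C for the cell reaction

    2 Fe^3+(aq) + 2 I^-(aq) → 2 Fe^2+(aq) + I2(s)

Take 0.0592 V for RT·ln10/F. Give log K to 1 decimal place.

log K = 8.1

The Fe³⁺/Fe²⁺ couple is reduced (cathode); E°cell = +0.777 − (+0.538) = +0.239 V with n = 2.
At equilibrium E = 0, so log K = nE°cell / 0.0592 = (2)(+0.239) / 0.0592 = 8.1.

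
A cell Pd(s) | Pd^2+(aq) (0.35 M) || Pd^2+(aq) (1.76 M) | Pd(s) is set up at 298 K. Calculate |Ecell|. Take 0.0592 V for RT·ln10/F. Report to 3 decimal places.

For a concentration cell E°cell = 0, since both electrodes use the same couple.
The compartment with the higher Pd^2+(aq) concentration (1.76 M) acts as the cathode; ions are reduced there and produced at the dilute (0.35 M) anode.
With n = 2, Ecell = −(0.0592/2)·log([dilute]/[conc]) = −(0.0592/2)·log(0.35/1.76) = +0.021 V.

0.021 V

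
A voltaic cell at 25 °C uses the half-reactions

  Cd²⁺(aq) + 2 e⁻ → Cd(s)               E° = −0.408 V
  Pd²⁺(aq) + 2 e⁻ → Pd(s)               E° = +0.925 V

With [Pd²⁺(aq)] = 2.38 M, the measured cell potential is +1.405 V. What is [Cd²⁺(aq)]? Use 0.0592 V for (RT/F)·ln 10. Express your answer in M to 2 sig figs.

0.0088 M

Pd²⁺/Pd is the cathode (higher E°); E°cell = +0.925 − (−0.408) = +1.333 V with n = 2.
Since E = E° − (0.0592/n)·log Q, log Q = n(E° − E)/0.0592 = −2.432.
The balanced reaction is Pd²⁺(aq) + Cd(s) → Pd(s) + Cd²⁺(aq), so Q = [Cd²⁺(aq)] / [Pd²⁺(aq)].
Substituting the known concentrations and solving, log [Cd²⁺(aq)] = −2.055 and [Cd²⁺(aq)] = 0.0088 M.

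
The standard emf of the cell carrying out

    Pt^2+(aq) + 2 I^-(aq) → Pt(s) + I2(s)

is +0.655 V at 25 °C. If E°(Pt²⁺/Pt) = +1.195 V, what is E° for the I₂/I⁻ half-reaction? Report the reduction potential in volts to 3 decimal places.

In the reaction as written the Pt²⁺/Pt couple is reduced (cathode) and I₂/I⁻ is oxidized (anode), so E°cell = E°(Pt²⁺/Pt) − E°(I₂/I⁻).
E°(I₂/I⁻) = E°(cathode) − E°cell = +1.195 − (+0.655) = +0.540 V.

+0.540 V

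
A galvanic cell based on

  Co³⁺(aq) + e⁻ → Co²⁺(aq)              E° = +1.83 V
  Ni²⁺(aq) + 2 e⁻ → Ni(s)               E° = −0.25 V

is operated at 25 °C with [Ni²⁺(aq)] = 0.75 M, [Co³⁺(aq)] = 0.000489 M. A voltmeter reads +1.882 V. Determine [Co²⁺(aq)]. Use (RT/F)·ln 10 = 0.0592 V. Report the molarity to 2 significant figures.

1.2 M

The Co³⁺/Co²⁺ couple has the larger reduction potential, so it is the cathode: E°cell = +1.83 − (−0.25) = +2.08 V and n = 2.
Since E = E° − (0.0592/n)·log Q, log Q = n(E° − E)/0.0592 = 6.689.
The balanced reaction is 2 Co³⁺(aq) + Ni(s) → 2 Co²⁺(aq) + Ni²⁺(aq), so Q = ([Co²⁺(aq)]^2·[Ni²⁺(aq)]) / [Co³⁺(aq)]^2.
Isolating [Co²⁺(aq)] in Q = 10^{6.689} yields log [Co²⁺(aq)] = 0.096, i.e. 1.2 M.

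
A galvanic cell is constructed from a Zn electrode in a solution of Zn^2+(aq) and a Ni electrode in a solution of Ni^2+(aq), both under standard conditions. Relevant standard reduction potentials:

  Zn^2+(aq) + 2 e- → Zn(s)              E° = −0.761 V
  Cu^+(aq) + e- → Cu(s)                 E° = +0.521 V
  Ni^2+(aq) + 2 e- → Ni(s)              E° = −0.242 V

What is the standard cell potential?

Of the two couples in this cell, the one with the more positive reduction potential is reduced at the cathode: here that is Ni²⁺/Ni (−0.242 V); Zn²⁺/Zn (−0.761 V) is the anode.
E°cell = E°(cathode) − E°(anode) = −0.242 − (−0.761) = +0.519 V.

+0.519 V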